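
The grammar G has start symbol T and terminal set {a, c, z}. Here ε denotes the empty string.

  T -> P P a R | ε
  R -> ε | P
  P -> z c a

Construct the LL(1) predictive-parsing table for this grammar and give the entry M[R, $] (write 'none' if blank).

FIRST(P): from P->z c a we get {z}. So FIRST(P) = {z}.
FIRST(T): from T->P P a R we get {z}; from T->ε we get {ε}. So FIRST(T) = {ε, z}.
FIRST(R): from R->ε we get {ε}; from R->P we get {z}. So FIRST(R) = {ε, z}.
FOLLOW(T) includes $ since T is the start symbol.
FOLLOW(T): T appears on no right-hand side. Thus FOLLOW(T) = {$}.
FOLLOW(R): in T->P P a R, the suffix after R is empty, so FOLLOW(R) ⊇ FOLLOW(T) = {$}. Thus FOLLOW(R) = {$}.
For R -> ε: FIRST(ε) = {ε}, so it goes in M[R, t] for t ∈ {}; since ε ∈ FIRST, also for every t ∈ FOLLOW(R) = {$}.
For R -> P: FIRST(P) = {z}, so it goes in M[R, t] for t ∈ {z}.

R -> ε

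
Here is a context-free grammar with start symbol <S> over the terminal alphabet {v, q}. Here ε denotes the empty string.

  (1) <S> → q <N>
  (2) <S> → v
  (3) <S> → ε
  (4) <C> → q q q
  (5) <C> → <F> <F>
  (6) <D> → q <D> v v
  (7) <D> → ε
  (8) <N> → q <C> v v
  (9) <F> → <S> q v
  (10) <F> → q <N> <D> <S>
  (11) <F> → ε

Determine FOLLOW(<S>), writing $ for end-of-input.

{$, q, v}

FIRST(<S>) = {ε, q, v}
FIRST(<D>) = {ε, q}
FIRST(<N>) = {q}
FIRST(<F>) = {ε, q, v}  (via <S> q v)
FIRST(<C>) = {ε, q, v}  (via <F> <F>)
FOLLOW(<S>) includes $ since <S> is the start symbol.
FOLLOW(<C>): in <N>→q <C> v v, <C> is followed by v v with FIRST {v}. Thus FOLLOW(<C>) = {v}.
FOLLOW(<F>): in <C>→<F> <F> (occurrence 1), <F> is followed by <F> with FIRST {ε, q, v}; in <C>→<F> <F> (occurrence 1), the suffix after <F> is nullable, so FOLLOW(<F>) ⊇ FOLLOW(<C>) = {v}; in <C>→<F> <F> (occurrence 2), the suffix after <F> is empty, so FOLLOW(<F>) ⊇ FOLLOW(<C>) = {v}. Thus FOLLOW(<F>) = {q, v}.
FOLLOW(<S>): in <F>→<S> q v, <S> is followed by q v with FIRST {q}; in <F>→q <N> <D> <S>, the suffix after <S> is empty, so FOLLOW(<S>) ⊇ FOLLOW(<F>) = {q, v}. Thus FOLLOW(<S>) = {$, q, v}.
FOLLOW(<D>): in <D>→q <D> v v, <D> is followed by v v with FIRST {v}; in <F>→q <N> <D> <S>, <D> is followed by <S> with FIRST {ε, q, v}; in <F>→q <N> <D> <S>, the suffix after <D> is nullable, so FOLLOW(<D>) ⊇ FOLLOW(<F>) = {q, v}. Thus FOLLOW(<D>) = {q, v}.
FOLLOW(<N>): in <S>→q <N>, the suffix after <N> is empty, so FOLLOW(<N>) ⊇ FOLLOW(<S>) = {$, q, v}; in <F>→q <N> <D> <S>, <N> is followed by <D> <S> with FIRST {ε, q, v}; in <F>→q <N> <D> <S>, the suffix after <N> is nullable, so FOLLOW(<N>) ⊇ FOLLOW(<F>) = {q, v}. Thus FOLLOW(<N>) = {$, q, v}.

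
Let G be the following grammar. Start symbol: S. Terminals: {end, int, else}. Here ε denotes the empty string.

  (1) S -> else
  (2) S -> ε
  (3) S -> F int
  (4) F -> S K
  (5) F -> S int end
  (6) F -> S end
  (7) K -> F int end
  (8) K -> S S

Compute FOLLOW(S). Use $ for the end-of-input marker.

{$, else, end, int}

FIRST(S): from S->else we get {else}; from S->ε we get {ε}; from S->F int we get {else, end, int}. So FIRST(S) = {ε, else, end, int}.
FIRST(F): from F->S K we get {ε, else, end, int}; from F->S int end we get {else, end, int}; from F->S end we get {else, end, int}. So FIRST(F) = {ε, else, end, int}.
FIRST(K): from K->F int end we get {else, end, int}; from K->S S we get {ε, else, end, int}. So FIRST(K) = {ε, else, end, int}.
FOLLOW(S) includes $ since S is the start symbol.
FOLLOW(F): in S->F int, F is followed by int with FIRST {int}; in K->F int end, F is followed by int end with FIRST {int}. Thus FOLLOW(F) = {int}.
FOLLOW(K): in F->S K, the suffix after K is empty, so FOLLOW(K) ⊇ FOLLOW(F) = {int}. Thus FOLLOW(K) = {int}.
FOLLOW(S): in F->S K, S is followed by K with FIRST {ε, else, end, int}; in F->S K, the suffix after S is nullable, so FOLLOW(S) ⊇ FOLLOW(F) = {int}; in F->S int end, S is followed by int end with FIRST {int}; in F->S end, S is followed by end with FIRST {end}; in K->S S (occurrence 1), S is followed by S with FIRST {ε, else, end, int}; in K->S S (occurrence 1), the suffix after S is nullable, so FOLLOW(S) ⊇ FOLLOW(K) = {int}; in K->S S (occurrence 2), the suffix after S is empty, so FOLLOW(S) ⊇ FOLLOW(K) = {int}. Thus FOLLOW(S) = {$, else, end, int}.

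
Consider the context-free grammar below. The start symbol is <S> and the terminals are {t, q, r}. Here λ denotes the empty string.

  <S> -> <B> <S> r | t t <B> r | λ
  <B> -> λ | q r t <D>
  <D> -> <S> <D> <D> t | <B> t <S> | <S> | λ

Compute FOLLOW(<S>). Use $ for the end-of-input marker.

FIRST(<B>) = {λ, q}
FIRST(<S>) = {λ, q, r, t}  (via <B> <S> r)
FIRST(<D>) = {λ, q, r, t}  (via <S> <D> <D> t, <B> t <S>, <S>)
FOLLOW(<S>) includes $ since <S> is the start symbol.
FOLLOW(<B>): in <S>-><B> <S> r, <B> is followed by <S> r with FIRST {q, r, t}; in <S>->t t <B> r, <B> is followed by r with FIRST {r}; in <D>-><B> t <S>, <B> is followed by t <S> with FIRST {t}. Thus FOLLOW(<B>) = {q, r, t}.
FOLLOW(<D>): in <B>->q r t <D>, the suffix after <D> is empty, so FOLLOW(<D>) ⊇ FOLLOW(<B>) = {q, r, t}; in <D>-><S> <D> <D> t (occurrence 1), <D> is followed by <D> t with FIRST {q, r, t}; in <D>-><S> <D> <D> t (occurrence 2), <D> is followed by t with FIRST {t}. Thus FOLLOW(<D>) = {q, r, t}.
FOLLOW(<S>): in <S>-><B> <S> r, <S> is followed by r with FIRST {r}; in <D>-><S> <D> <D> t, <S> is followed by <D> <D> t with FIRST {q, r, t}; in <D>-><B> t <S>, the suffix after <S> is empty, so FOLLOW(<S>) ⊇ FOLLOW(<D>) = {q, r, t}; in <D>-><S>, the suffix after <S> is empty, so FOLLOW(<S>) ⊇ FOLLOW(<D>) = {q, r, t}. Thus FOLLOW(<S>) = {$, q, r, t}.

{$, q, r, t}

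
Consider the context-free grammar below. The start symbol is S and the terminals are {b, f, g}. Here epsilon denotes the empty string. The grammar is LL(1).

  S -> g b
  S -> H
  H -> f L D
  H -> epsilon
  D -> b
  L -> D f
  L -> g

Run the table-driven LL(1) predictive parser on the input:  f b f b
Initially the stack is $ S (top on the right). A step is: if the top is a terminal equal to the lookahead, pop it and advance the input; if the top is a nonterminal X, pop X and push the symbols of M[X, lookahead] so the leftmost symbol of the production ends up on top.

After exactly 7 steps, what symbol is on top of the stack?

D

     Stack    Input      Action
  1  $ S      f b f b $  expand S -> H
  2  $ H      f b f b $  expand H -> f L D
  3  $ D L f  f b f b $  match f
  4  $ D L    b f b $    expand L -> D f
  5  $ D f D  b f b $    expand D -> b
  6  $ D f b  b f b $    match b
  7  $ D f    f b $      match f
Stack after step 7: $ D (top = D).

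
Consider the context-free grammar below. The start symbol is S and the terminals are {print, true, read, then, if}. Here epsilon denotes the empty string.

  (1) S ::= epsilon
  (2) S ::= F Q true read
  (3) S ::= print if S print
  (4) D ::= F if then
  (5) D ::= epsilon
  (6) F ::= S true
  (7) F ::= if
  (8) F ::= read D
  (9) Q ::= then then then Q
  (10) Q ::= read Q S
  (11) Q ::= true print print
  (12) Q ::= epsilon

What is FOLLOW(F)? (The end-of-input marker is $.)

{if, read, then, true}

FIRST(Q) = {epsilon, read, then, true}
FIRST(S) = {epsilon, if, print, read, true}  (via F Q true read)
FIRST(F) = {if, print, read, true}  (via S true)
FIRST(D) = {epsilon, if, print, read, true}  (via F if then)
FOLLOW(S) includes $ since S is the start symbol.
FOLLOW(F): in S::=F Q true read, F is followed by Q true read with FIRST {read, then, true}; in D::=F if then, F is followed by if then with FIRST {if}. Thus FOLLOW(F) = {if, read, then, true}.
FOLLOW(D): in F::=read D, the suffix after D is empty, so FOLLOW(D) ⊇ FOLLOW(F) = {if, read, then, true}. Thus FOLLOW(D) = {if, read, then, true}.
FOLLOW(Q): in S::=F Q true read, Q is followed by true read with FIRST {true}; in Q::=then then then Q, the suffix after Q is empty (adds nothing new); in Q::=read Q S, Q is followed by S with FIRST {epsilon, if, print, read, true}; in Q::=read Q S, the suffix after Q is nullable (adds nothing new). Thus FOLLOW(Q) = {if, print, read, true}.
FOLLOW(S): in S::=print if S print, S is followed by print with FIRST {print}; in F::=S true, S is followed by true with FIRST {true}; in Q::=read Q S, the suffix after S is empty, so FOLLOW(S) ⊇ FOLLOW(Q) = {if, print, read, true}. Thus FOLLOW(S) = {$, if, print, read, true}.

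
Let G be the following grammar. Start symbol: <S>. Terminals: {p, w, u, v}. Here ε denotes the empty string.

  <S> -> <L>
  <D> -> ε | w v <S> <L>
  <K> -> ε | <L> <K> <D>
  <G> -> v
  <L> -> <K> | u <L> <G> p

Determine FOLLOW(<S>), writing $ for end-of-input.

FIRST(<D>): from <D>->ε we get {ε}; from <D>->w v <S> <L> we get {w}. So FIRST(<D>) = {ε, w}.
FIRST(<G>): from <G>->v we get {v}. So FIRST(<G>) = {v}.
FIRST(<S>): from <S>-><L> we get {ε, u, w}. So FIRST(<S>) = {ε, u, w}.
FIRST(<K>): from <K>->ε we get {ε}; from <K>-><L> <K> <D> we get {ε, u, w}. So FIRST(<K>) = {ε, u, w}.
FIRST(<L>): from <L>-><K> we get {ε, u, w}; from <L>->u <L> <G> p we get {u}. So FIRST(<L>) = {ε, u, w}.
FOLLOW(<S>) includes $ since <S> is the start symbol.
FOLLOW(<G>): in <L>->u <L> <G> p, <G> is followed by p with FIRST {p}. Thus FOLLOW(<G>) = {p}.
FOLLOW(<S>): in <D>->w v <S> <L>, <S> is followed by <L> with FIRST {ε, u, w}; in <D>->w v <S> <L>, the suffix after <S> is nullable, so FOLLOW(<S>) ⊇ FOLLOW(<D>) = {$, u, v, w}. Thus FOLLOW(<S>) = {$, u, v, w}.
FOLLOW(<D>): in <K>-><L> <K> <D>, the suffix after <D> is empty, so FOLLOW(<D>) ⊇ FOLLOW(<K>) = {$, u, v, w}. Thus FOLLOW(<D>) = {$, u, v, w}.
FOLLOW(<K>): in <K>-><L> <K> <D>, <K> is followed by <D> with FIRST {ε, w}; in <K>-><L> <K> <D>, the suffix after <K> is nullable (adds nothing new); in <L>-><K>, the suffix after <K> is empty, so FOLLOW(<K>) ⊇ FOLLOW(<L>) = {$, u, v, w}. Thus FOLLOW(<K>) = {$, u, v, w}.
FOLLOW(<L>): in <S>-><L>, the suffix after <L> is empty, so FOLLOW(<L>) ⊇ FOLLOW(<S>) = {$, u, v, w}; in <D>->w v <S> <L>, the suffix after <L> is empty, so FOLLOW(<L>) ⊇ FOLLOW(<D>) = {$, u, v, w}; in <K>-><L> <K> <D>, <L> is followed by <K> <D> with FIRST {ε, u, w}; in <K>-><L> <K> <D>, the suffix after <L> is nullable, so FOLLOW(<L>) ⊇ FOLLOW(<K>) = {$, u, v, w}; in <L>->u <L> <G> p, <L> is followed by <G> p with FIRST {v}. Thus FOLLOW(<L>) = {$, u, v, w}.

{$, u, v, w}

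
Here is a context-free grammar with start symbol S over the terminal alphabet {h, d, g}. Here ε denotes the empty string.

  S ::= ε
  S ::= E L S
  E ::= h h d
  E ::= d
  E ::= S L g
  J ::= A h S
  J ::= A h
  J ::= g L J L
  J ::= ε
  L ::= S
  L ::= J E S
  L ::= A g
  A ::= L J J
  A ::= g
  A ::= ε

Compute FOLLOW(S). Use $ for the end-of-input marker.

FIRST(S): from S::=ε we get {ε}; from S::=E L S we get {d, g, h}. So FIRST(S) = {ε, d, g, h}.
FIRST(E): from E::=h h d we get {h}; from E::=d we get {d}; from E::=S L g we get {d, g, h}. So FIRST(E) = {d, g, h}.
FIRST(J): from J::=A h S we get {d, g, h}; from J::=A h we get {d, g, h}; from J::=g L J L we get {g}; from J::=ε we get {ε}. So FIRST(J) = {ε, d, g, h}.
FIRST(L): from L::=S we get {ε, d, g, h}; from L::=J E S we get {d, g, h}; from L::=A g we get {d, g, h}. So FIRST(L) = {ε, d, g, h}.
FIRST(A): from A::=L J J we get {ε, d, g, h}; from A::=g we get {g}; from A::=ε we get {ε}. So FIRST(A) = {ε, d, g, h}.
FOLLOW(S) includes $ since S is the start symbol.
FOLLOW(A): in J::=A h S, A is followed by h S with FIRST {h}; in J::=A h, A is followed by h with FIRST {h}; in L::=A g, A is followed by g with FIRST {g}. Thus FOLLOW(A) = {g, h}.
FOLLOW(J): in J::=g L J L, J is followed by L with FIRST {ε, d, g, h}; in J::=g L J L, the suffix after J is nullable (adds nothing new); in L::=J E S, J is followed by E S with FIRST {d, g, h}; in A::=L J J (occurrence 1), J is followed by J with FIRST {ε, d, g, h}; in A::=L J J (occurrence 1), the suffix after J is nullable, so FOLLOW(J) ⊇ FOLLOW(A) = {g, h}; in A::=L J J (occurrence 2), the suffix after J is empty, so FOLLOW(J) ⊇ FOLLOW(A) = {g, h}. Thus FOLLOW(J) = {d, g, h}.
FOLLOW(S): in S::=E L S, the suffix after S is empty (adds nothing new); in E::=S L g, S is followed by L g with FIRST {d, g, h}; in J::=A h S, the suffix after S is empty, so FOLLOW(S) ⊇ FOLLOW(J) = {d, g, h}; in L::=S, the suffix after S is empty, so FOLLOW(S) ⊇ FOLLOW(L) = {$, d, g, h}; in L::=J E S, the suffix after S is empty, so FOLLOW(S) ⊇ FOLLOW(L) = {$, d, g, h}. Thus FOLLOW(S) = {$, d, g, h}.
FOLLOW(L): in S::=E L S, L is followed by S with FIRST {ε, d, g, h}; in S::=E L S, the suffix after L is nullable, so FOLLOW(L) ⊇ FOLLOW(S) = {$, d, g, h}; in E::=S L g, L is followed by g with FIRST {g}; in J::=g L J L (occurrence 1), L is followed by J L with FIRST {ε, d, g, h}; in J::=g L J L (occurrence 1), the suffix after L is nullable, so FOLLOW(L) ⊇ FOLLOW(J) = {d, g, h}; in J::=g L J L (occurrence 2), the suffix after L is empty, so FOLLOW(L) ⊇ FOLLOW(J) = {d, g, h}; in A::=L J J, L is followed by J J with FIRST {ε, d, g, h}; in A::=L J J, the suffix after L is nullable, so FOLLOW(L) ⊇ FOLLOW(A) = {g, h}. Thus FOLLOW(L) = {$, d, g, h}.
FOLLOW(E): in S::=E L S, E is followed by L S with FIRST {ε, d, g, h}; in S::=E L S, the suffix after E is nullable, so FOLLOW(E) ⊇ FOLLOW(S) = {$, d, g, h}; in L::=J E S, E is followed by S with FIRST {ε, d, g, h}; in L::=J E S, the suffix after E is nullable, so FOLLOW(E) ⊇ FOLLOW(L) = {$, d, g, h}. Thus FOLLOW(E) = {$, d, g, h}.

{$, d, g, h}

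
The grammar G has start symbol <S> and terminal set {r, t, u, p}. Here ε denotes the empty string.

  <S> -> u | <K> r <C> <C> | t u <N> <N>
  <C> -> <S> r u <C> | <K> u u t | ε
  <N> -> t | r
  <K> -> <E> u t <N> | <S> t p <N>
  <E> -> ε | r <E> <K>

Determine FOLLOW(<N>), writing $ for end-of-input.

FIRST(<N>) = {r, t}
FIRST(<E>) = {ε, r}
FIRST(<S>) = {r, t, u}  (via <K> r <C> <C>)
FIRST(<K>) = {r, t, u}  (via <E> u t <N>, <S> t p <N>)
FIRST(<C>) = {ε, r, t, u}  (via <S> r u <C>, <K> u u t)
FOLLOW(<S>) includes $ since <S> is the start symbol.
FOLLOW(<S>): in <C>-><S> r u <C>, <S> is followed by r u <C> with FIRST {r}; in <K>-><S> t p <N>, <S> is followed by t p <N> with FIRST {t}. Thus FOLLOW(<S>) = {$, r, t}.
FOLLOW(<C>): in <S>-><K> r <C> <C> (occurrence 1), <C> is followed by <C> with FIRST {ε, r, t, u}; in <S>-><K> r <C> <C> (occurrence 1), the suffix after <C> is nullable, so FOLLOW(<C>) ⊇ FOLLOW(<S>) = {$, r, t}; in <S>-><K> r <C> <C> (occurrence 2), the suffix after <C> is empty, so FOLLOW(<C>) ⊇ FOLLOW(<S>) = {$, r, t}; in <C>-><S> r u <C>, the suffix after <C> is empty (adds nothing new). Thus FOLLOW(<C>) = {$, r, t, u}.
FOLLOW(<E>): in <K>-><E> u t <N>, <E> is followed by u t <N> with FIRST {u}; in <E>->r <E> <K>, <E> is followed by <K> with FIRST {r, t, u}. Thus FOLLOW(<E>) = {r, t, u}.
FOLLOW(<K>): in <S>-><K> r <C> <C>, <K> is followed by r <C> <C> with FIRST {r}; in <C>-><K> u u t, <K> is followed by u u t with FIRST {u}; in <E>->r <E> <K>, the suffix after <K> is empty, so FOLLOW(<K>) ⊇ FOLLOW(<E>) = {r, t, u}. Thus FOLLOW(<K>) = {r, t, u}.
FOLLOW(<N>): in <S>->t u <N> <N> (occurrence 1), <N> is followed by <N> with FIRST {r, t}; in <S>->t u <N> <N> (occurrence 2), the suffix after <N> is empty, so FOLLOW(<N>) ⊇ FOLLOW(<S>) = {$, r, t}; in <K>-><E> u t <N>, the suffix after <N> is empty, so FOLLOW(<N>) ⊇ FOLLOW(<K>) = {r, t, u}; in <K>-><S> t p <N>, the suffix after <N> is empty, so FOLLOW(<N>) ⊇ FOLLOW(<K>) = {r, t, u}. Thus FOLLOW(<N>) = {$, r, t, u}.

{$, r, t, u}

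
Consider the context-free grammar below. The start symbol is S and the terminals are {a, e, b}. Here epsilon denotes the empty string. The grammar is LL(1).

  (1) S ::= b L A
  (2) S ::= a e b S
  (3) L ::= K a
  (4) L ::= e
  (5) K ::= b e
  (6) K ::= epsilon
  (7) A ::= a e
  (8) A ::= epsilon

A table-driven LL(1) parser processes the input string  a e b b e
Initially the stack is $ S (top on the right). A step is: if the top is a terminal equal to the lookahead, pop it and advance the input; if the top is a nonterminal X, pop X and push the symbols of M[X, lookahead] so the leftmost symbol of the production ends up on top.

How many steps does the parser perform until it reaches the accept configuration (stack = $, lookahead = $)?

step 1: stack=$ S  input=a e b b e $  — expand S ::= a e b S
step 2: stack=$ S b e a  input=a e b b e $  — match a
step 3: stack=$ S b e  input=e b b e $  — match e
step 4: stack=$ S b  input=b b e $  — match b
step 5: stack=$ S  input=b e $  — expand S ::= b L A
step 6: stack=$ A L b  input=b e $  — match b
step 7: stack=$ A L  input=e $  — expand L ::= e
step 8: stack=$ A e  input=e $  — match e
step 9: stack=$ A  input=$  — expand A ::= epsilon
Accept reached after 9 steps.

9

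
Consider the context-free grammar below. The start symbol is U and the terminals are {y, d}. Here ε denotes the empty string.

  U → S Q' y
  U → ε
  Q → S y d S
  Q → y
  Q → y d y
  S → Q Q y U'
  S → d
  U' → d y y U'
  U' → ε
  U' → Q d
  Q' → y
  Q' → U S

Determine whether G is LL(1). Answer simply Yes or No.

FIRST(U) = {ε, d, y}
FIRST(Q) = {d, y}
FIRST(S) = {d, y}
FIRST(U') = {ε, d, y}
FIRST(Q') = {d, y}
FOLLOW(U) = {$, d, y}
FOLLOW(Q) = {d, y}
FOLLOW(S) = {d, y}
FOLLOW(U') = {d, y}
FOLLOW(Q') = {y}
Cell M[Q, y] receives both Q → S y d S and Q → y and Q → y d y — the grammar is not LL(1).

No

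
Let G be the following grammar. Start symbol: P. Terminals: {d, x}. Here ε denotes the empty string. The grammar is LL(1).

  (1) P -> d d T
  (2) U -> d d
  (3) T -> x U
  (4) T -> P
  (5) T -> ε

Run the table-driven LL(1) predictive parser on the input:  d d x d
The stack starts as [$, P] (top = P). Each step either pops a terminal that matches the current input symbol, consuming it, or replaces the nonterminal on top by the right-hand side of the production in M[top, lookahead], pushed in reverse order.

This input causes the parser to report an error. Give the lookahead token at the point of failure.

$

step 1: stack=$ P  input=d d x d $  — expand P -> d d T
step 2: stack=$ T d d  input=d d x d $  — match d
step 3: stack=$ T d  input=d x d $  — match d
step 4: stack=$ T  input=x d $  — expand T -> x U
step 5: stack=$ U x  input=x d $  — match x
step 6: stack=$ U  input=d $  — expand U -> d d
step 7: stack=$ d d  input=d $  — match d
step 8: stack=$ d  input=$  — error: top is terminal d but lookahead is $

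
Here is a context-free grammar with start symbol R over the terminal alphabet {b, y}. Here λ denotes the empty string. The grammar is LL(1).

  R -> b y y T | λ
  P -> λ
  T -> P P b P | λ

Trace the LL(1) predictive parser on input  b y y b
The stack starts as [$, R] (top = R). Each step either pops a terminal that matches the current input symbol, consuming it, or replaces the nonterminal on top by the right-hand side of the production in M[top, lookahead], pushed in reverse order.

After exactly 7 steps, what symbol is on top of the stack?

b

step 1: stack=$ R  input=b y y b $  — expand R -> b y y T
step 2: stack=$ T y y b  input=b y y b $  — match b
step 3: stack=$ T y y  input=y y b $  — match y
step 4: stack=$ T y  input=y b $  — match y
step 5: stack=$ T  input=b $  — expand T -> P P b P
step 6: stack=$ P b P P  input=b $  — expand P -> λ
step 7: stack=$ P b P  input=b $  — expand P -> λ
Stack after step 7: $ P b (top = b).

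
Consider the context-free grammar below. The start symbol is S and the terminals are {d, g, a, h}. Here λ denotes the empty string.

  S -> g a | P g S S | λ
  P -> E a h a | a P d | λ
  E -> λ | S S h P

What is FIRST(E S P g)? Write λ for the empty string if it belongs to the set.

{a, g, h}

FIRST(S) = {λ, a, g, h}  (via P g S S)
FIRST(E) = {λ, a, g, h}  (via S S h P)
FIRST(P) = {λ, a, g, h}  (via E a h a)
FIRST(E S P g): take FIRST of each symbol in turn, carrying on past any symbol whose FIRST contains λ; result {a, g, h}.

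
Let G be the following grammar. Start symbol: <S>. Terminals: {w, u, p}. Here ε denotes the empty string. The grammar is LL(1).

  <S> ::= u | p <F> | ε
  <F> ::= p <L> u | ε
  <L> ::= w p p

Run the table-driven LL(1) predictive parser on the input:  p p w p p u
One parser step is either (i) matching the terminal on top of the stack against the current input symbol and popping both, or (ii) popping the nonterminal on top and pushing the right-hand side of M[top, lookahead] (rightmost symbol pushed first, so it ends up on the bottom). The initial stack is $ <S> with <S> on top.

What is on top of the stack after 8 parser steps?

u

step 1: stack=$ <S>  input=p p w p p u $  — expand <S> ::= p <F>
step 2: stack=$ <F> p  input=p p w p p u $  — match p
step 3: stack=$ <F>  input=p w p p u $  — expand <F> ::= p <L> u
step 4: stack=$ u <L> p  input=p w p p u $  — match p
step 5: stack=$ u <L>  input=w p p u $  — expand <L> ::= w p p
step 6: stack=$ u p p w  input=w p p u $  — match w
step 7: stack=$ u p p  input=p p u $  — match p
step 8: stack=$ u p  input=p u $  — match p
Stack after step 8: $ u (top = u).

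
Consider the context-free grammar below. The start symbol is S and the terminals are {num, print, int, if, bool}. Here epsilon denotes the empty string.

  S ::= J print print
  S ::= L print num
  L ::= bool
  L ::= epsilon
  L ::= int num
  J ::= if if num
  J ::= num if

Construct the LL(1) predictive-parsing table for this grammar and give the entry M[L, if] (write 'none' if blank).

none

FIRST(L) = {epsilon, bool, int}
FIRST(J) = {if, num}
FIRST(S) = {bool, if, int, num, print}  (via J print print, L print num)
FOLLOW(S) includes $ since S is the start symbol.
FOLLOW(L): in S::=L print num, L is followed by print num with FIRST {print}. Thus FOLLOW(L) = {print}.
For L ::= bool: FIRST(bool) = {bool}, so it goes in M[L, t] for t ∈ {bool}.
For L ::= epsilon: FIRST(epsilon) = {epsilon}, so it goes in M[L, t] for t ∈ {}; since epsilon ∈ FIRST, also for every t ∈ FOLLOW(L) = {print}.
For L ::= int num: FIRST(int num) = {int}, so it goes in M[L, t] for t ∈ {int}.
None of these place a production in M[L, if].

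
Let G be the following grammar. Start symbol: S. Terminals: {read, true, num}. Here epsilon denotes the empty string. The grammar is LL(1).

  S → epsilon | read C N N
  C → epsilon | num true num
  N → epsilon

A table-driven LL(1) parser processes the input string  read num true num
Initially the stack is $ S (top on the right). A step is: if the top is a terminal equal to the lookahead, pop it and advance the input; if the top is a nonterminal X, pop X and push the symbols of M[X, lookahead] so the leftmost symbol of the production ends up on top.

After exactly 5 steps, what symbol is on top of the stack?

     Stack               Input                Action
  1  $ S                 read num true num $  expand S → read C N N
  2  $ N N C read        read num true num $  match read
  3  $ N N C             num true num $       expand C → num true num
  4  $ N N num true num  num true num $       match num
  5  $ N N num true      true num $           match true
Stack after step 5: $ N N num (top = num).

num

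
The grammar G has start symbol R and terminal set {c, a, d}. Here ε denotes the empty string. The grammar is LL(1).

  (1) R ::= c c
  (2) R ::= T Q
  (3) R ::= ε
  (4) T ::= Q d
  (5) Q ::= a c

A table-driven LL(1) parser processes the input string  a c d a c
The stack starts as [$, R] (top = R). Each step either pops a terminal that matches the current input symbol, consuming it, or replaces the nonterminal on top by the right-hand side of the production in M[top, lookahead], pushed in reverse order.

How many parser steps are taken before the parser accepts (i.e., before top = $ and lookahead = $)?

step 1: stack=$ R  input=a c d a c $  — expand R ::= T Q
step 2: stack=$ Q T  input=a c d a c $  — expand T ::= Q d
step 3: stack=$ Q d Q  input=a c d a c $  — expand Q ::= a c
step 4: stack=$ Q d c a  input=a c d a c $  — match a
step 5: stack=$ Q d c  input=c d a c $  — match c
step 6: stack=$ Q d  input=d a c $  — match d
step 7: stack=$ Q  input=a c $  — expand Q ::= a c
step 8: stack=$ c a  input=a c $  — match a
step 9: stack=$ c  input=c $  — match c
Accept reached after 9 steps.

9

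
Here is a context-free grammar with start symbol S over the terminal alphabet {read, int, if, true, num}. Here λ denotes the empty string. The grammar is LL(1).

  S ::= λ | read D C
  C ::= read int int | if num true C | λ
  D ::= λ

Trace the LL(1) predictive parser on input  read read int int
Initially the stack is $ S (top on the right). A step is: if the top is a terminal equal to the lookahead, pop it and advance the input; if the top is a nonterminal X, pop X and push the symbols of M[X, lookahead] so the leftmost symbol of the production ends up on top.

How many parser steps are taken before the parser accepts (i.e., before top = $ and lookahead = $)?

7

     Stack           Input                Action
  1  $ S             read read int int $  expand S ::= read D C
  2  $ C D read      read read int int $  match read
  3  $ C D           read int int $       expand D ::= λ
  4  $ C             read int int $       expand C ::= read int int
  5  $ int int read  read int int $       match read
  6  $ int int       int int $            match int
  7  $ int           int $                match int
Accept reached after 7 steps.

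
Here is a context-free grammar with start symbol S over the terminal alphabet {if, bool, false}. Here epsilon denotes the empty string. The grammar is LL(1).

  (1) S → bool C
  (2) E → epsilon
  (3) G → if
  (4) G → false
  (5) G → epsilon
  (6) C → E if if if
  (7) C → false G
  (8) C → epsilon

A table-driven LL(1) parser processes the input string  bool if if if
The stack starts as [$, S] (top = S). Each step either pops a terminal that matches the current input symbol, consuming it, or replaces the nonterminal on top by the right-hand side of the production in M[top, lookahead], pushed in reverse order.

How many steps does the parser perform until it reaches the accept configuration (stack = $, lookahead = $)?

step 1: stack=$ S  input=bool if if if $  — expand S → bool C
step 2: stack=$ C bool  input=bool if if if $  — match bool
step 3: stack=$ C  input=if if if $  — expand C → E if if if
step 4: stack=$ if if if E  input=if if if $  — expand E → epsilon
step 5: stack=$ if if if  input=if if if $  — match if
step 6: stack=$ if if  input=if if $  — match if
step 7: stack=$ if  input=if $  — match if
Accept reached after 7 steps.

7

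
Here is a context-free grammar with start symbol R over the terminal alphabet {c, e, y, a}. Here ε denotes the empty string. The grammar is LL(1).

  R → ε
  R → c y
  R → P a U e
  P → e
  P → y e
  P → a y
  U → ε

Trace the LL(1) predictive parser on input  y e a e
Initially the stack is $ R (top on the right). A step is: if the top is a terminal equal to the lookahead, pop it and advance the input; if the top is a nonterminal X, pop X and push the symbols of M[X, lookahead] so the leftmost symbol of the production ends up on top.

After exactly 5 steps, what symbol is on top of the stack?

U

     Stack        Input      Action
  1  $ R          y e a e $  expand R → P a U e
  2  $ e U a P    y e a e $  expand P → y e
  3  $ e U a e y  y e a e $  match y
  4  $ e U a e    e a e $    match e
  5  $ e U a      a e $      match a
Stack after step 5: $ e U (top = U).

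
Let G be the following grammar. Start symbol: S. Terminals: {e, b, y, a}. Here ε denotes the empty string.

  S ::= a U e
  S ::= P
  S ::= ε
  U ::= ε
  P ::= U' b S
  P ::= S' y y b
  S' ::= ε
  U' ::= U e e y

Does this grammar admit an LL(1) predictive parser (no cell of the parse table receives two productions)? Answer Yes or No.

Yes

FIRST(S) = {ε, a, e, y}
FIRST(U) = {ε}
FIRST(P) = {e, y}
FIRST(S') = {ε}
FIRST(U') = {e}
FOLLOW(S) = {$}
FOLLOW(U) = {e}
FOLLOW(P) = {$}
FOLLOW(S') = {y}
FOLLOW(U') = {b}
Each cell of M receives at most one production.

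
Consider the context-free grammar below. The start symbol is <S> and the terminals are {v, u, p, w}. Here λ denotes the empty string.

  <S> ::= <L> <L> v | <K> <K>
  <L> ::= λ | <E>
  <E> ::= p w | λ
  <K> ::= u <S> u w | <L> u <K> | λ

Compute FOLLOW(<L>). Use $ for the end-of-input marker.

{p, u, v}

FIRST(<E>): from <E>::=p w we get {p}; from <E>::=λ we get {λ}. So FIRST(<E>) = {λ, p}.
FIRST(<L>): from <L>::=λ we get {λ}; from <L>::=<E> we get {λ, p}. So FIRST(<L>) = {λ, p}.
FIRST(<K>): from <K>::=u <S> u w we get {u}; from <K>::=<L> u <K> we get {p, u}; from <K>::=λ we get {λ}. So FIRST(<K>) = {λ, p, u}.
FIRST(<S>): from <S>::=<L> <L> v we get {p, v}; from <S>::=<K> <K> we get {λ, p, u}. So FIRST(<S>) = {λ, p, u, v}.
FOLLOW(<S>) includes $ since <S> is the start symbol.
FOLLOW(<S>): in <K>::=u <S> u w, <S> is followed by u w with FIRST {u}. Thus FOLLOW(<S>) = {$, u}.
FOLLOW(<L>): in <S>::=<L> <L> v (occurrence 1), <L> is followed by <L> v with FIRST {p, v}; in <S>::=<L> <L> v (occurrence 2), <L> is followed by v with FIRST {v}; in <K>::=<L> u <K>, <L> is followed by u <K> with FIRST {u}. Thus FOLLOW(<L>) = {p, u, v}.
FOLLOW(<E>): in <L>::=<E>, the suffix after <E> is empty, so FOLLOW(<E>) ⊇ FOLLOW(<L>) = {p, u, v}. Thus FOLLOW(<E>) = {p, u, v}.
FOLLOW(<K>): in <S>::=<K> <K> (occurrence 1), <K> is followed by <K> with FIRST {λ, p, u}; in <S>::=<K> <K> (occurrence 1), the suffix after <K> is nullable, so FOLLOW(<K>) ⊇ FOLLOW(<S>) = {$, u}; in <S>::=<K> <K> (occurrence 2), the suffix after <K> is empty, so FOLLOW(<K>) ⊇ FOLLOW(<S>) = {$, u}; in <K>::=<L> u <K>, the suffix after <K> is empty (adds nothing new). Thus FOLLOW(<K>) = {$, p, u}.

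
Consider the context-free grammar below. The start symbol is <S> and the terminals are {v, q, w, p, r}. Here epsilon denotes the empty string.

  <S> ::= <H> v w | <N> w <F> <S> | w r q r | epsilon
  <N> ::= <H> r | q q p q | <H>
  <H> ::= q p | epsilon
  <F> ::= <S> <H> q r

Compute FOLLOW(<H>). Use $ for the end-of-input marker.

FIRST(<H>) = {epsilon, q}
FIRST(<N>) = {epsilon, q, r}  (via <H> r, <H>)
FIRST(<S>) = {epsilon, q, r, v, w}  (via <H> v w, <N> w <F> <S>)
FIRST(<F>) = {q, r, v, w}  (via <S> <H> q r)
FOLLOW(<S>) includes $ since <S> is the start symbol.
FOLLOW(<S>): in <S>::=<N> w <F> <S>, the suffix after <S> is empty (adds nothing new); in <F>::=<S> <H> q r, <S> is followed by <H> q r with FIRST {q}. Thus FOLLOW(<S>) = {$, q}.
FOLLOW(<N>): in <S>::=<N> w <F> <S>, <N> is followed by w <F> <S> with FIRST {w}. Thus FOLLOW(<N>) = {w}.
FOLLOW(<H>): in <S>::=<H> v w, <H> is followed by v w with FIRST {v}; in <N>::=<H> r, <H> is followed by r with FIRST {r}; in <N>::=<H>, the suffix after <H> is empty, so FOLLOW(<H>) ⊇ FOLLOW(<N>) = {w}; in <F>::=<S> <H> q r, <H> is followed by q r with FIRST {q}. Thus FOLLOW(<H>) = {q, r, v, w}.
FOLLOW(<F>): in <S>::=<N> w <F> <S>, <F> is followed by <S> with FIRST {epsilon, q, r, v, w}; in <S>::=<N> w <F> <S>, the suffix after <F> is nullable, so FOLLOW(<F>) ⊇ FOLLOW(<S>) = {$, q}. Thus FOLLOW(<F>) = {$, q, r, v, w}.

{q, r, v, w}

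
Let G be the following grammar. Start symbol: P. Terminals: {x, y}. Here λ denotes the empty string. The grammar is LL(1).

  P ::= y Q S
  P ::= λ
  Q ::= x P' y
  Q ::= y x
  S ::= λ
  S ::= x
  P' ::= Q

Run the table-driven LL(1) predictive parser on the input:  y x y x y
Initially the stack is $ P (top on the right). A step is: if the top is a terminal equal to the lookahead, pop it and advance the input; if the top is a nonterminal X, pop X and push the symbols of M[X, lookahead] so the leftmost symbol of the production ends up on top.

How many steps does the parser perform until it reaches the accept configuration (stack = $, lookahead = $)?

step 1: stack=$ P  input=y x y x y $  — expand P ::= y Q S
step 2: stack=$ S Q y  input=y x y x y $  — match y
step 3: stack=$ S Q  input=x y x y $  — expand Q ::= x P' y
step 4: stack=$ S y P' x  input=x y x y $  — match x
step 5: stack=$ S y P'  input=y x y $  — expand P' ::= Q
step 6: stack=$ S y Q  input=y x y $  — expand Q ::= y x
step 7: stack=$ S y x y  input=y x y $  — match y
step 8: stack=$ S y x  input=x y $  — match x
step 9: stack=$ S y  input=y $  — match y
step 10: stack=$ S  input=$  — expand S ::= λ
Accept reached after 10 steps.

10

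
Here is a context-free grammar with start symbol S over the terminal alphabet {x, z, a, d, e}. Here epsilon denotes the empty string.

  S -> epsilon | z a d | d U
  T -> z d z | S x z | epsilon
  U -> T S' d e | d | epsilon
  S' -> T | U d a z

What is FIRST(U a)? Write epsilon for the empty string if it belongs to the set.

{a, d, x, z}

FIRST(S) = {epsilon, d, z}
FIRST(T) = {epsilon, d, x, z}  (via S x z)
FIRST(U) = {epsilon, d, x, z}  (via T S' d e)
FIRST(S') = {epsilon, d, x, z}  (via T, U d a z)
FIRST(U a): take FIRST of each symbol in turn, carrying on past any symbol whose FIRST contains epsilon; result {a, d, x, z}.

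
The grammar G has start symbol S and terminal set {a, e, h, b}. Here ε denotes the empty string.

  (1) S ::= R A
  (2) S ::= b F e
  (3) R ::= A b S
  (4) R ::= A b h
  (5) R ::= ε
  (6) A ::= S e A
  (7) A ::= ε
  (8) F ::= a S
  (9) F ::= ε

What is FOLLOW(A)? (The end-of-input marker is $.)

{$, b, e}

FIRST(F) = {ε, a}
FIRST(S) = {ε, b, e}  (via R A)
FIRST(A) = {ε, b, e}  (via S e A)
FIRST(R) = {ε, b, e}  (via A b S, A b h)
FOLLOW(S) includes $ since S is the start symbol.
FOLLOW(F): in S::=b F e, F is followed by e with FIRST {e}. Thus FOLLOW(F) = {e}.
FOLLOW(S): in R::=A b S, the suffix after S is empty, so FOLLOW(S) ⊇ FOLLOW(R) = {$, b, e}; in A::=S e A, S is followed by e A with FIRST {e}; in F::=a S, the suffix after S is empty, so FOLLOW(S) ⊇ FOLLOW(F) = {e}. Thus FOLLOW(S) = {$, b, e}.
FOLLOW(R): in S::=R A, R is followed by A with FIRST {ε, b, e}; in S::=R A, the suffix after R is nullable, so FOLLOW(R) ⊇ FOLLOW(S) = {$, b, e}. Thus FOLLOW(R) = {$, b, e}.
FOLLOW(A): in S::=R A, the suffix after A is empty, so FOLLOW(A) ⊇ FOLLOW(S) = {$, b, e}; in R::=A b S, A is followed by b S with FIRST {b}; in R::=A b h, A is followed by b h with FIRST {b}; in A::=S e A, the suffix after A is empty (adds nothing new). Thus FOLLOW(A) = {$, b, e}.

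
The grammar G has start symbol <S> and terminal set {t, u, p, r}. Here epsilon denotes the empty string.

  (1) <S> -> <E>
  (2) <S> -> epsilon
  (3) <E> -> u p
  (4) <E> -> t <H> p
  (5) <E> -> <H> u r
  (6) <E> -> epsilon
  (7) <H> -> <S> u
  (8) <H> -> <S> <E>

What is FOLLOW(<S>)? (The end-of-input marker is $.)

{$, p, t, u}

FIRST(<S>): from <S>-><E> we get {epsilon, t, u}; from <S>->epsilon we get {epsilon}. So FIRST(<S>) = {epsilon, t, u}.
FIRST(<E>): from <E>->u p we get {u}; from <E>->t <H> p we get {t}; from <E>-><H> u r we get {t, u}; from <E>->epsilon we get {epsilon}. So FIRST(<E>) = {epsilon, t, u}.
FIRST(<H>): from <H>-><S> u we get {t, u}; from <H>-><S> <E> we get {epsilon, t, u}. So FIRST(<H>) = {epsilon, t, u}.
FOLLOW(<S>) includes $ since <S> is the start symbol.
FOLLOW(<H>): in <E>->t <H> p, <H> is followed by p with FIRST {p}; in <E>-><H> u r, <H> is followed by u r with FIRST {u}. Thus FOLLOW(<H>) = {p, u}.
FOLLOW(<S>): in <H>-><S> u, <S> is followed by u with FIRST {u}; in <H>-><S> <E>, <S> is followed by <E> with FIRST {epsilon, t, u}; in <H>-><S> <E>, the suffix after <S> is nullable, so FOLLOW(<S>) ⊇ FOLLOW(<H>) = {p, u}. Thus FOLLOW(<S>) = {$, p, t, u}.
FOLLOW(<E>): in <S>-><E>, the suffix after <E> is empty, so FOLLOW(<E>) ⊇ FOLLOW(<S>) = {$, p, t, u}; in <H>-><S> <E>, the suffix after <E> is empty, so FOLLOW(<E>) ⊇ FOLLOW(<H>) = {p, u}. Thus FOLLOW(<E>) = {$, p, t, u}.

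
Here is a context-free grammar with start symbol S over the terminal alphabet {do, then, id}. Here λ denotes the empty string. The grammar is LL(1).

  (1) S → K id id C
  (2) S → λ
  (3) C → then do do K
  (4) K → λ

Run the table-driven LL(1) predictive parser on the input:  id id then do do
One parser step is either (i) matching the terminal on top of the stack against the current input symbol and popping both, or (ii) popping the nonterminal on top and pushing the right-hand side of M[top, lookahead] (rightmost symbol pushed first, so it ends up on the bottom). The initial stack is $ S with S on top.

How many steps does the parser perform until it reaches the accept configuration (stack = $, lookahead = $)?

step 1: stack=$ S  input=id id then do do $  — expand S → K id id C
step 2: stack=$ C id id K  input=id id then do do $  — expand K → λ
step 3: stack=$ C id id  input=id id then do do $  — match id
step 4: stack=$ C id  input=id then do do $  — match id
step 5: stack=$ C  input=then do do $  — expand C → then do do K
step 6: stack=$ K do do then  input=then do do $  — match then
step 7: stack=$ K do do  input=do do $  — match do
step 8: stack=$ K do  input=do $  — match do
step 9: stack=$ K  input=$  — expand K → λ
Accept reached after 9 steps.

9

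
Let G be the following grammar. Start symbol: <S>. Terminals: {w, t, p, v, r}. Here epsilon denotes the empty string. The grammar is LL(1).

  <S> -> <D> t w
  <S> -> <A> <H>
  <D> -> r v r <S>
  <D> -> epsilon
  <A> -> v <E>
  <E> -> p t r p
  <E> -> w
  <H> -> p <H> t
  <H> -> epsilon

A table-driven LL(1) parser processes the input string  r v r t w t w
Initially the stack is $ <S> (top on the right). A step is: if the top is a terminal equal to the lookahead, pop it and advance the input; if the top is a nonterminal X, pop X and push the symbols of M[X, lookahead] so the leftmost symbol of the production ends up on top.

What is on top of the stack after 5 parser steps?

<S>

step 1: stack=$ <S>  input=r v r t w t w $  — expand <S> -> <D> t w
step 2: stack=$ w t <D>  input=r v r t w t w $  — expand <D> -> r v r <S>
step 3: stack=$ w t <S> r v r  input=r v r t w t w $  — match r
step 4: stack=$ w t <S> r v  input=v r t w t w $  — match v
step 5: stack=$ w t <S> r  input=r t w t w $  — match r
Stack after step 5: $ w t <S> (top = <S>).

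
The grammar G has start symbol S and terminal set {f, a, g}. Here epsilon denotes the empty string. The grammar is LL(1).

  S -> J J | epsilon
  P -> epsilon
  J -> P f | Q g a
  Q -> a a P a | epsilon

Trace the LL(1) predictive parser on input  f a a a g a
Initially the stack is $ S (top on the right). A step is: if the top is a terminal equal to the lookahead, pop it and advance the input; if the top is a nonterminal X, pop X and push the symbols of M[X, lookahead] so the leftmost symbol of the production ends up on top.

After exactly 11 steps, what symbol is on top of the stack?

a

      Stack          Input          Action
   1  $ S            f a a a g a $  expand S -> J J
   2  $ J J          f a a a g a $  expand J -> P f
   3  $ J f P        f a a a g a $  expand P -> epsilon
   4  $ J f          f a a a g a $  match f
   5  $ J            a a a g a $    expand J -> Q g a
   6  $ a g Q        a a a g a $    expand Q -> a a P a
   7  $ a g a P a a  a a a g a $    match a
   8  $ a g a P a    a a g a $      match a
   9  $ a g a P      a g a $        expand P -> epsilon
  10  $ a g a        a g a $        match a
  11  $ a g          g a $          match g
Stack after step 11: $ a (top = a).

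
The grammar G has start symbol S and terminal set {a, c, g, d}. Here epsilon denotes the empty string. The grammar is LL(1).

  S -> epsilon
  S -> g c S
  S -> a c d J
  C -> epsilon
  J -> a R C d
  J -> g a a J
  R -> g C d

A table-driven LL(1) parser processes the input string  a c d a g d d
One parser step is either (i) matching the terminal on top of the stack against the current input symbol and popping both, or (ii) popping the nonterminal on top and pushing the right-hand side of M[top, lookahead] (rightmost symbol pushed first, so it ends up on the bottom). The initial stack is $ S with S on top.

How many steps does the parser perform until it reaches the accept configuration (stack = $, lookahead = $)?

step 1: stack=$ S  input=a c d a g d d $  — expand S -> a c d J
step 2: stack=$ J d c a  input=a c d a g d d $  — match a
step 3: stack=$ J d c  input=c d a g d d $  — match c
step 4: stack=$ J d  input=d a g d d $  — match d
step 5: stack=$ J  input=a g d d $  — expand J -> a R C d
step 6: stack=$ d C R a  input=a g d d $  — match a
step 7: stack=$ d C R  input=g d d $  — expand R -> g C d
step 8: stack=$ d C d C g  input=g d d $  — match g
step 9: stack=$ d C d C  input=d d $  — expand C -> epsilon
step 10: stack=$ d C d  input=d d $  — match d
step 11: stack=$ d C  input=d $  — expand C -> epsilon
step 12: stack=$ d  input=d $  — match d
Accept reached after 12 steps.

12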